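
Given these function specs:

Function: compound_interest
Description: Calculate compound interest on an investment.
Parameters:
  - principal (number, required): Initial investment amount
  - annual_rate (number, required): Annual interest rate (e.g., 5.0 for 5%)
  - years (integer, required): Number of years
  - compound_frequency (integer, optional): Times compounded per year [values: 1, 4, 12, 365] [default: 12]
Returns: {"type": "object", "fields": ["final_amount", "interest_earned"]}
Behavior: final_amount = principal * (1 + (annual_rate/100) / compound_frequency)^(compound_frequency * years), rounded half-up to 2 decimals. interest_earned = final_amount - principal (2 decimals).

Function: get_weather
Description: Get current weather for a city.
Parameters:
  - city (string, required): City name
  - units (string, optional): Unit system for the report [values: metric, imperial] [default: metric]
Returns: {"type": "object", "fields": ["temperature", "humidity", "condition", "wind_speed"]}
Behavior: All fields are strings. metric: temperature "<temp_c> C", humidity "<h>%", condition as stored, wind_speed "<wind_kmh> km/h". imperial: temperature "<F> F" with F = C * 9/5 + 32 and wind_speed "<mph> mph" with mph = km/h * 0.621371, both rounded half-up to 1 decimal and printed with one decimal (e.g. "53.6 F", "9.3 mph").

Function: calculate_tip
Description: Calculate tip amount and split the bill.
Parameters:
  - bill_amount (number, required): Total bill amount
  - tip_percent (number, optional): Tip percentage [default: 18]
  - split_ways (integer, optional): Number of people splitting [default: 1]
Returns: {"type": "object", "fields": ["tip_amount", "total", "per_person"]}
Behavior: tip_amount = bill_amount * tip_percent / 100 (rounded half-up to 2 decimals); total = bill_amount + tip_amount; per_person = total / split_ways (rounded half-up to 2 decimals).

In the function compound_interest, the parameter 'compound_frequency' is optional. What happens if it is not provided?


The compound_interest spec declares:
  - compound_frequency (integer, optional): Times compounded per year [values: 1, 4, 12, 365] [default: 12]
It defaults to 12


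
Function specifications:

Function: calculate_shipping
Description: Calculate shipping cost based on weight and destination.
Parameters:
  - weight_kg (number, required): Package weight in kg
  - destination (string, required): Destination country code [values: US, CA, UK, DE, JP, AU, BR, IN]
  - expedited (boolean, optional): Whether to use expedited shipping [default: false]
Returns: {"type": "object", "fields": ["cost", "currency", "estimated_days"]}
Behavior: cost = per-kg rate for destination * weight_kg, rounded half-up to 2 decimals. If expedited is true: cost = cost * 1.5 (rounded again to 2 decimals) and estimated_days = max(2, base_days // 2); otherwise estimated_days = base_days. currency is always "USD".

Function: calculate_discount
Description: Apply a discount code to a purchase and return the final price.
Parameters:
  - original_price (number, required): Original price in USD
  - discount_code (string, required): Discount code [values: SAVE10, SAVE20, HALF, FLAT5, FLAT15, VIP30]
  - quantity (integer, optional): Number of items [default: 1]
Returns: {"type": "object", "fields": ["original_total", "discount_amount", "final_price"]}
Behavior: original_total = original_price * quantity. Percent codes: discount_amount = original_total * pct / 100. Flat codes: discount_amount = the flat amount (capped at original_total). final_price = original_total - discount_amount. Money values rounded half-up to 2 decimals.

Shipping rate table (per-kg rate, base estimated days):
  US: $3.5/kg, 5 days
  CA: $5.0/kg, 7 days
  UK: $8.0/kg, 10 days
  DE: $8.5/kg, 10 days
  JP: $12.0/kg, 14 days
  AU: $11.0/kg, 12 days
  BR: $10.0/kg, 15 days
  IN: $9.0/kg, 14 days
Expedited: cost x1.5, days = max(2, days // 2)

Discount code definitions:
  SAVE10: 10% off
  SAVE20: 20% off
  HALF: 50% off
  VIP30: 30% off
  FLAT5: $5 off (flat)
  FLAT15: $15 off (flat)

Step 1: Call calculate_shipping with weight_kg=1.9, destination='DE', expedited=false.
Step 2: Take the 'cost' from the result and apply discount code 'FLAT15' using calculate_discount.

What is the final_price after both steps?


Step 1: calculate_shipping(weight_kg=1.9, destination=DE, expedited=false)
  Rate for DE: $8.5/kg, base 10 days
  cost = 8.5 * 1.9 = 16.15 -> 16.15
  expedited not set/false: estimated_days = 10
  -> cost = 16.15 USD
Step 2: calculate_discount(original_price=16.15, discount_code=FLAT15, quantity=1)
  original_total = 16.15 * 1 = 16.15
  FLAT15 = $15 flat: discount_amount = min(15.00, 16.15) = 15.00
  final_price = 16.15 - 15.00 = 1.15
  -> final_price = 1.15
$1.15


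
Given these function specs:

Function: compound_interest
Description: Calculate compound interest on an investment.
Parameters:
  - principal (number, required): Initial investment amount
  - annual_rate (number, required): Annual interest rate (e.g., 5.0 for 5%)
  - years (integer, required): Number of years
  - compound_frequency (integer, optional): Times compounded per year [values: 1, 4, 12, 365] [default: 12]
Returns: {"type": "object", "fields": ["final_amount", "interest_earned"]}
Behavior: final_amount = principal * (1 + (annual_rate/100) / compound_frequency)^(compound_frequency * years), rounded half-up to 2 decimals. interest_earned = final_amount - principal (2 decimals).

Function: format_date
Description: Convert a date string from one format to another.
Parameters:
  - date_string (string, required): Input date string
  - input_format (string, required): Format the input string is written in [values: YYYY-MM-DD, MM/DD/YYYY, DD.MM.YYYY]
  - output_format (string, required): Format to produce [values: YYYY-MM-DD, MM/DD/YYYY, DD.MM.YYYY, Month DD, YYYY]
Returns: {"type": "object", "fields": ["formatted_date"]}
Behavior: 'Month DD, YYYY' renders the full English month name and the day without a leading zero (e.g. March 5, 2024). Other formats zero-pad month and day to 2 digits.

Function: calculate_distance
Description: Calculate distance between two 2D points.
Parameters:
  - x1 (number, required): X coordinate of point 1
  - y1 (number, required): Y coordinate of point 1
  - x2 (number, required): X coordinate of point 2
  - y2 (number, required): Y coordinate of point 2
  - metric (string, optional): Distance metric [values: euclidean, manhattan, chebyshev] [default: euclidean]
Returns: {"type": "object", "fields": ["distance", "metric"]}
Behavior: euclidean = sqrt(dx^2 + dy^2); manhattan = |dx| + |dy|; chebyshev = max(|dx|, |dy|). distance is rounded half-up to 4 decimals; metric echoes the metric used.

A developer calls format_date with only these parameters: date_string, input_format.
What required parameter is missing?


Required parameters: date_string, input_format, output_format
Provided: date_string, input_format
Missing: output_format
output_format


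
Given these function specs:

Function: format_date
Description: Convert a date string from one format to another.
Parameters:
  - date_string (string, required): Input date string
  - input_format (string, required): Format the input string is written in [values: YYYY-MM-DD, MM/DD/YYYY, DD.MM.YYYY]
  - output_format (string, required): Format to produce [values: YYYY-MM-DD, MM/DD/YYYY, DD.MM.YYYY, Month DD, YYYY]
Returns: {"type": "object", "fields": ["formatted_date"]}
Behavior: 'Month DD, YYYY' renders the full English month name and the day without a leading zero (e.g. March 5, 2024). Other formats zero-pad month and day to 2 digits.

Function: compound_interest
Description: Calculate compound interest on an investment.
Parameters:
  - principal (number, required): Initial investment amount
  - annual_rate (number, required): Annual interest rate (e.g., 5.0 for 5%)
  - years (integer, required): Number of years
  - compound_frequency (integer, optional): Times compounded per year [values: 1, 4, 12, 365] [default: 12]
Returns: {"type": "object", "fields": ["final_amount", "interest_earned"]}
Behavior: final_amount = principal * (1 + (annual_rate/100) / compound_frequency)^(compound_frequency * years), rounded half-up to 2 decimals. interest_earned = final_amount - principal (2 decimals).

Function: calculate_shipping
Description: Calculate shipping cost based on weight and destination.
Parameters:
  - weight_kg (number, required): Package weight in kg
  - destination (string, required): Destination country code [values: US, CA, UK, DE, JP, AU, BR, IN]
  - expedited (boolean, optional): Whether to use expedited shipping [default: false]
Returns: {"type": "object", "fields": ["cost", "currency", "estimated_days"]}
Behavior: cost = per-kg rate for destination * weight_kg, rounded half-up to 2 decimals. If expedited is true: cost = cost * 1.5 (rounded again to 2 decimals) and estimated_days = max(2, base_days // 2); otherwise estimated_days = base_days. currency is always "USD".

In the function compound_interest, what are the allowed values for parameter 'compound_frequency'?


The compound_interest spec declares:
  - compound_frequency (integer, optional): Times compounded per year [values: 1, 4, 12, 365] [default: 12]
Allowed values:
1, 4, 12, 365


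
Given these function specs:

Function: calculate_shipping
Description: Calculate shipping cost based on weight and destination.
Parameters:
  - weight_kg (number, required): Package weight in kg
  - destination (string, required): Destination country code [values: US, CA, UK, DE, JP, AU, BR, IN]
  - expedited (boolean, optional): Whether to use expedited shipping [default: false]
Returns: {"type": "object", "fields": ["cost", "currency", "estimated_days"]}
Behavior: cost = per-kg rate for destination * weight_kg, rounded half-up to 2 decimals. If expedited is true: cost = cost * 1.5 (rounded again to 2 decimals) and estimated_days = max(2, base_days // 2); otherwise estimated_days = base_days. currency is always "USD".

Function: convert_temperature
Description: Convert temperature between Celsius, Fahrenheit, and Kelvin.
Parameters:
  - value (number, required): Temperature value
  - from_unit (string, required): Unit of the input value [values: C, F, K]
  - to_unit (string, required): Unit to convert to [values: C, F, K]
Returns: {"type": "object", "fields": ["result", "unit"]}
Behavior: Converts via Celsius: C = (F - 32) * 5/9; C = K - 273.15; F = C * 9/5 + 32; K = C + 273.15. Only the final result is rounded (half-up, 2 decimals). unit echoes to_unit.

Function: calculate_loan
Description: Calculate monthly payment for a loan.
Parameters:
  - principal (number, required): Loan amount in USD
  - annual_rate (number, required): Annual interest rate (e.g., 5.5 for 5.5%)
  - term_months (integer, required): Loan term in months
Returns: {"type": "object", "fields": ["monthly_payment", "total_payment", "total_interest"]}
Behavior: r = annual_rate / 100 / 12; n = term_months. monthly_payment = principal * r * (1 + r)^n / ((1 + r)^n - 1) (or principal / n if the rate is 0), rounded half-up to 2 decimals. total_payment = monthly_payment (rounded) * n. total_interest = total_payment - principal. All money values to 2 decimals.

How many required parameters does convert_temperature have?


Parameters of convert_temperature: value (required), from_unit (required), to_unit (required)
Required count:
3


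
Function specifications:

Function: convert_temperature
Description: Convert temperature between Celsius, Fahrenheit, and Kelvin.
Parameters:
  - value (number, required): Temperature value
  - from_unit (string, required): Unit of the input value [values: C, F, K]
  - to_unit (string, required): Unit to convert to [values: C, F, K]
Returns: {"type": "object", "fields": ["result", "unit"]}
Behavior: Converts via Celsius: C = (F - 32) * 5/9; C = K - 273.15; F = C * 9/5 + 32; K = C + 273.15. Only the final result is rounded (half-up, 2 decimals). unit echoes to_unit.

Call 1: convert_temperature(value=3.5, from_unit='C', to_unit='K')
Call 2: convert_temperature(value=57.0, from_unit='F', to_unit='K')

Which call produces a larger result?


Call 1:
  Input already in C: 3.5
  To K: 3.5 + 273.15 = 276.65
  Round to 2 decimals: 276.65
  -> 276.65 K
Call 2:
  To C: (57 - 32) * 5/9 = 13.888889
  To K: 13.888889 + 273.15 = 287.038889
  Round to 2 decimals: 287.04
  -> 287.04 K
Call 2 (287.04 K)


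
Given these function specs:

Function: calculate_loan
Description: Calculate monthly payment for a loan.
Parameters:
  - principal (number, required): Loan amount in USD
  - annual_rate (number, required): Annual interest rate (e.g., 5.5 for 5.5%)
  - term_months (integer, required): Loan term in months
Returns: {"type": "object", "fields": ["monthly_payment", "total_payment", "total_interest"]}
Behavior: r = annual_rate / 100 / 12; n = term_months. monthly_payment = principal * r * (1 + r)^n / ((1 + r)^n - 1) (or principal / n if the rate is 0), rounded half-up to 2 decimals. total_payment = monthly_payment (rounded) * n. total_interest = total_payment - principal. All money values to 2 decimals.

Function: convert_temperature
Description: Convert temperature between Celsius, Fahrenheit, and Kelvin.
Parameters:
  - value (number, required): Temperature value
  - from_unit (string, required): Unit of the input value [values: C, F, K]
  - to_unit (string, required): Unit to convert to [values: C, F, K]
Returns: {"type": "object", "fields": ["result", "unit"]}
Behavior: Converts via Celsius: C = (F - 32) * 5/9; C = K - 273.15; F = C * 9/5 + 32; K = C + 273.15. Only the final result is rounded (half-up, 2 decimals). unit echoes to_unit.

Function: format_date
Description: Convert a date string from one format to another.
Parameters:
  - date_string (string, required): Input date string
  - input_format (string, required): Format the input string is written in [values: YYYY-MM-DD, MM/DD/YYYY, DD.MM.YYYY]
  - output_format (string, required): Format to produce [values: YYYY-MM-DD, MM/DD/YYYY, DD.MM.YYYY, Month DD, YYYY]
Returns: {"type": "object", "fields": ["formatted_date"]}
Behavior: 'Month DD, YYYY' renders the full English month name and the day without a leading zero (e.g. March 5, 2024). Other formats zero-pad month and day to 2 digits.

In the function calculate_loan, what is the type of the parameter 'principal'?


The calculate_loan spec declares:
  - principal (number, required): Loan amount in USD
Type:
number


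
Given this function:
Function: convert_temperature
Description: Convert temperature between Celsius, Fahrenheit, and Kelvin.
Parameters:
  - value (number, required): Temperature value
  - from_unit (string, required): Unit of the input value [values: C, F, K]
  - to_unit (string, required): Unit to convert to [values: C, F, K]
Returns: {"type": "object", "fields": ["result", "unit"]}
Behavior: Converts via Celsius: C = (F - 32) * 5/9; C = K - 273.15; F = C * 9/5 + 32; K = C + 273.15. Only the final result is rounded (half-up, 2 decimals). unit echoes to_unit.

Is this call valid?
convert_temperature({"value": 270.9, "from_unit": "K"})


Checking required parameters...
Missing required parameter: to_unit
Invalid - missing required parameter 'to_unit'


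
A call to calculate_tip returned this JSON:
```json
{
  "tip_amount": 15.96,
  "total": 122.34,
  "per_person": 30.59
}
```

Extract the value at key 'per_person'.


30.59


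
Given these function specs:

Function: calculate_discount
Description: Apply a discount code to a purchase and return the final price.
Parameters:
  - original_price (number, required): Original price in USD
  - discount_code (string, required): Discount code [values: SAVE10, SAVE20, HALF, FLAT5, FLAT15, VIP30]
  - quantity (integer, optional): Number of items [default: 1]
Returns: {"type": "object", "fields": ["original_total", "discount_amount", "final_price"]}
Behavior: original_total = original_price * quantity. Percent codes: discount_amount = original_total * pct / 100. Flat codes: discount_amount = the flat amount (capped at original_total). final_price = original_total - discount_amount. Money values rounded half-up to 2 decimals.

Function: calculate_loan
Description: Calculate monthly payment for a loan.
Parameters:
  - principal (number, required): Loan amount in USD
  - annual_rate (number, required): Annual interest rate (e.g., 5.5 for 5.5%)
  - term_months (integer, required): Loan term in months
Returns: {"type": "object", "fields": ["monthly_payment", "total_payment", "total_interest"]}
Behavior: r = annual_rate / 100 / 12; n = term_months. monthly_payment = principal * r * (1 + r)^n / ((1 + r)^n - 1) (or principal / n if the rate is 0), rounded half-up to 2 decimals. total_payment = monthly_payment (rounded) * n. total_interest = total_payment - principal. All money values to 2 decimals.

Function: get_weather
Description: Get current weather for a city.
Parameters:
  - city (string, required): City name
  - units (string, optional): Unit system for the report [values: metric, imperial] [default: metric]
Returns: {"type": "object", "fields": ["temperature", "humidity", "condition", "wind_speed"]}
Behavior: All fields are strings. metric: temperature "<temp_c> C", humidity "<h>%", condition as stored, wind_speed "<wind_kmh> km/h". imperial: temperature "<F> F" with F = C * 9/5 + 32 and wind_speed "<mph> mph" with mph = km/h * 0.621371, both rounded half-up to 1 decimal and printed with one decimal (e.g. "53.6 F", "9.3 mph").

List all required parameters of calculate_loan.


Parameters of calculate_loan and their required/optional flag:
  principal: required
  annual_rate: required
  term_months: required
annual_rate, principal, term_months


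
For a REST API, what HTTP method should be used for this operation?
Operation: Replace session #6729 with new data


GET = read, POST = create, PUT = update/replace, DELETE = remove
This operation is an update/replace.
PUT


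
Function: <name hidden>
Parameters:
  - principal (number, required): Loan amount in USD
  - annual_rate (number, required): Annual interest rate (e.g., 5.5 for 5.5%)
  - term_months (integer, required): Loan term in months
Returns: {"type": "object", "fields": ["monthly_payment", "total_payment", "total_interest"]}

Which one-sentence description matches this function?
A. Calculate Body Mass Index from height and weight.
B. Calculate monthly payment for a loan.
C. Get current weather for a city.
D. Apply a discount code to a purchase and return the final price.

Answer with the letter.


Parameters principal, annual_rate, term_months and return ["monthly_payment", "total_payment", "total_interest"] fit: Calculate monthly payment for a loan.
B


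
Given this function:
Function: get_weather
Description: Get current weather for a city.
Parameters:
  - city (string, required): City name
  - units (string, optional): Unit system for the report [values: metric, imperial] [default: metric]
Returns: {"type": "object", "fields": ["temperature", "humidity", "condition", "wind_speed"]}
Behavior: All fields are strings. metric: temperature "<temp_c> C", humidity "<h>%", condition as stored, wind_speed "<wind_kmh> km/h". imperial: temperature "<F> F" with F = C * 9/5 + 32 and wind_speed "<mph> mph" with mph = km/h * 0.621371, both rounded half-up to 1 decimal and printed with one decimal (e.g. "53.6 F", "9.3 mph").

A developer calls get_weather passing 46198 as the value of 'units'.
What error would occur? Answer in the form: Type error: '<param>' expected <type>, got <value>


Spec: 'units' is declared as string; 46198 is an integer.
Type error: 'units' expected string, got 46198


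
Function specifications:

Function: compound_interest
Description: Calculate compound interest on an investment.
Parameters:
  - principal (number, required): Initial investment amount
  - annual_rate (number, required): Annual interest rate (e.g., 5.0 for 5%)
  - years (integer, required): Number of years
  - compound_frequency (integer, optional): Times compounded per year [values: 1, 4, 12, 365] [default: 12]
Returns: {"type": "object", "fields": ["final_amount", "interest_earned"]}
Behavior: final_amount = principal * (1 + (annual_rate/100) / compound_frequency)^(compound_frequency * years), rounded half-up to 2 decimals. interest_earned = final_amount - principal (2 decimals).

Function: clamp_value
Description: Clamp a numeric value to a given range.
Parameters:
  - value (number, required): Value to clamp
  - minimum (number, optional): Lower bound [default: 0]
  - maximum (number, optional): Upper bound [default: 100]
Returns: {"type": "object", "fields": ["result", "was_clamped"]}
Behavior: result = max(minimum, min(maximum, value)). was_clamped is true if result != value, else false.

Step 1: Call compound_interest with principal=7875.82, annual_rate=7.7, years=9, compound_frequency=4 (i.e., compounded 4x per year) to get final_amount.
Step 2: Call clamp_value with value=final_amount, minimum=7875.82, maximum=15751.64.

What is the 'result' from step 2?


Step 1: compound_interest
  rate per period = 7.7/100/4 = 0.01925 (keep full precision); periods = 4 * 9 = 36
  (1 + 0.01925)^36 = 1.98657939
  final_amount = 7875.82 * 1.98657939 = 15645.941654 -> 15645.94
  interest_earned = 15645.94 - 7875.82 = 7770.12
  -> final_amount = 15645.94
Step 2: clamp_value(value=15645.94, minimum=7875.82, maximum=15751.64)
  result = max(7875.82, min(15751.64, 15645.94)) = max(7875.82, 15645.94) = 15645.94
  was_clamped = (15645.94 != 15645.94) = false
  -> result = 15645.94
15645.94


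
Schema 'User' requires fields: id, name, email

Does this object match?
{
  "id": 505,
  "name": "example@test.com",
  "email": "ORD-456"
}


Checking required fields... All present.
Valid - all required fields present


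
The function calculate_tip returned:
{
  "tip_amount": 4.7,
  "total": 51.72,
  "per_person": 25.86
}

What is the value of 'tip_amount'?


4.7


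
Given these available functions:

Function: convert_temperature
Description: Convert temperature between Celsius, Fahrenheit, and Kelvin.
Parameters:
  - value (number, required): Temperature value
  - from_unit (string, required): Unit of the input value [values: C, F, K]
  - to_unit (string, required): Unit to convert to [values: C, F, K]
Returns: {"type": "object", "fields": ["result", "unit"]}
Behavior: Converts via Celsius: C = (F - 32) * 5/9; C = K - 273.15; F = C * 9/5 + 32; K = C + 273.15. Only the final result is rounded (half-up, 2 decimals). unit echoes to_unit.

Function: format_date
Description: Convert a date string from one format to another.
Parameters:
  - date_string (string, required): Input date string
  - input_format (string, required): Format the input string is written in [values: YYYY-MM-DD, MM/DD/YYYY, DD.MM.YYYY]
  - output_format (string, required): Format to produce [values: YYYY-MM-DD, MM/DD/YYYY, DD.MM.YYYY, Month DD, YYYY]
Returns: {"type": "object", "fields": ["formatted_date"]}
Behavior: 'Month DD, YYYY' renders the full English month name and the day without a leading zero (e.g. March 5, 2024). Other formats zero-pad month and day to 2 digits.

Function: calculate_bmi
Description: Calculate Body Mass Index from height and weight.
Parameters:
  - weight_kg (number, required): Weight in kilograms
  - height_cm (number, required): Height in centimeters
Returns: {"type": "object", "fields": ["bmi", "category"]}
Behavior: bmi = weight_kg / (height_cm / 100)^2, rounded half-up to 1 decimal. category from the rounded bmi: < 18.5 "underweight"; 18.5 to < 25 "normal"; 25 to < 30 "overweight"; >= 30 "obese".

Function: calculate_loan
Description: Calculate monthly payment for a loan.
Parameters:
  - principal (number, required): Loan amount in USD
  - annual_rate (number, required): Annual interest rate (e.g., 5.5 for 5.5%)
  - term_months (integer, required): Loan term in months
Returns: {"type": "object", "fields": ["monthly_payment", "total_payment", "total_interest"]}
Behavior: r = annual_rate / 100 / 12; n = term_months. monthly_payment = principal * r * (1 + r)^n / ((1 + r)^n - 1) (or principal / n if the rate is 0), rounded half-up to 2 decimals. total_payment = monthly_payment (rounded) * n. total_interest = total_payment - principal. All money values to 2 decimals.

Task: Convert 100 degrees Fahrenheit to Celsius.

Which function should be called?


The task needs a function whose description is: Convert temperature between Celsius, Fahrenheit, and Kelvin.
convert_temperature


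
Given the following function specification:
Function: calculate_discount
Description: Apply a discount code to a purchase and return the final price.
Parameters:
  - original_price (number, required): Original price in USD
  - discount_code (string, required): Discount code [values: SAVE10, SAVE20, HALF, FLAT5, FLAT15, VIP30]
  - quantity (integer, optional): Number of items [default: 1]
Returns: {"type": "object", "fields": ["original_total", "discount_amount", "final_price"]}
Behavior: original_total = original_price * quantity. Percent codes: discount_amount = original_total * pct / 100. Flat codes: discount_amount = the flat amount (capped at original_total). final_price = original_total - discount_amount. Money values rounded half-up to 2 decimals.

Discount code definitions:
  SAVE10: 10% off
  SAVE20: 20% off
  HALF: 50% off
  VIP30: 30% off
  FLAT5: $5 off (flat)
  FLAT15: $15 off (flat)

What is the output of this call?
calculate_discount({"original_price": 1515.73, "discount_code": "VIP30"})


Defaults applied: quantity=1
original_total = 1515.73 * 1 = 1515.73
VIP30 = 30% off: discount_amount = 1515.73 * 30/100 = 454.719 -> 454.72
final_price = 1515.73 - 454.72 = 1061.01
Output:
{"original_total": 1515.73, "discount_amount": 454.72, "final_price": 1061.01}


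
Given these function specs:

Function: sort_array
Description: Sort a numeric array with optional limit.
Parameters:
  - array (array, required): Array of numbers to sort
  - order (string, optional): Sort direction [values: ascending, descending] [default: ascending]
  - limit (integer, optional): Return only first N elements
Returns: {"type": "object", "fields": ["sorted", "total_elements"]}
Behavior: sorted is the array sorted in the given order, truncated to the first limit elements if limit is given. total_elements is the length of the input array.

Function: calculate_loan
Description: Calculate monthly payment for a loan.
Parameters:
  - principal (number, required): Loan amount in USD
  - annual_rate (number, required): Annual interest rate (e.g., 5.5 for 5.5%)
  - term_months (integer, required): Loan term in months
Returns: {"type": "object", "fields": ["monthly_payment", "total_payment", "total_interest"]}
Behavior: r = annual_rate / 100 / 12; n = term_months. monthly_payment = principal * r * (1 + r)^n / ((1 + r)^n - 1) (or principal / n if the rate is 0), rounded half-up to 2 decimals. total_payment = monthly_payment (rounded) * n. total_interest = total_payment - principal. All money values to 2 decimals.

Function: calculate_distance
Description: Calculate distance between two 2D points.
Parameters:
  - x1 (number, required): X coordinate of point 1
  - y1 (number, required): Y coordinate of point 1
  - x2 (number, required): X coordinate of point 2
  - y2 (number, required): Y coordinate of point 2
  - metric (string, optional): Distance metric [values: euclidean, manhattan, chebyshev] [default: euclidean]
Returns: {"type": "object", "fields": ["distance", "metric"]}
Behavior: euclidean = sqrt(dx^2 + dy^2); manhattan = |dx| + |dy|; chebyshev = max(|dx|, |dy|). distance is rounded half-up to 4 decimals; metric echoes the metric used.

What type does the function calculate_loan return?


The calculate_loan spec declares Returns: {"type": "object", "fields": ["monthly_payment", "total_payment", "total_interest"]}
Type:
object


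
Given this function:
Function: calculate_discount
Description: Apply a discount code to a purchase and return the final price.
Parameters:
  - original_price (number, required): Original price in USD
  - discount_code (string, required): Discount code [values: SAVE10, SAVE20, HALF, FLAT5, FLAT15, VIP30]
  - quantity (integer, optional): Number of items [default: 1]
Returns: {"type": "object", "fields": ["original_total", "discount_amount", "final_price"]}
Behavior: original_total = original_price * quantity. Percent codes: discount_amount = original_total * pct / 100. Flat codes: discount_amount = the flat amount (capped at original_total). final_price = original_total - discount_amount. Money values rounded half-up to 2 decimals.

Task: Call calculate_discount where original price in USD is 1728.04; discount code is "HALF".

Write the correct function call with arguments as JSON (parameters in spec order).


Mapping each described value to its parameter name:
  'Original price in USD' -> original_price = 1728.04
  'Discount code' -> discount_code = "HALF"
calculate_discount({"original_price": 1728.04, "discount_code": "HALF"})


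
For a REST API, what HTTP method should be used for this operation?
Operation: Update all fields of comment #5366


GET = read, POST = create, PUT = update/replace, DELETE = remove
This operation is an update/replace.
PUT


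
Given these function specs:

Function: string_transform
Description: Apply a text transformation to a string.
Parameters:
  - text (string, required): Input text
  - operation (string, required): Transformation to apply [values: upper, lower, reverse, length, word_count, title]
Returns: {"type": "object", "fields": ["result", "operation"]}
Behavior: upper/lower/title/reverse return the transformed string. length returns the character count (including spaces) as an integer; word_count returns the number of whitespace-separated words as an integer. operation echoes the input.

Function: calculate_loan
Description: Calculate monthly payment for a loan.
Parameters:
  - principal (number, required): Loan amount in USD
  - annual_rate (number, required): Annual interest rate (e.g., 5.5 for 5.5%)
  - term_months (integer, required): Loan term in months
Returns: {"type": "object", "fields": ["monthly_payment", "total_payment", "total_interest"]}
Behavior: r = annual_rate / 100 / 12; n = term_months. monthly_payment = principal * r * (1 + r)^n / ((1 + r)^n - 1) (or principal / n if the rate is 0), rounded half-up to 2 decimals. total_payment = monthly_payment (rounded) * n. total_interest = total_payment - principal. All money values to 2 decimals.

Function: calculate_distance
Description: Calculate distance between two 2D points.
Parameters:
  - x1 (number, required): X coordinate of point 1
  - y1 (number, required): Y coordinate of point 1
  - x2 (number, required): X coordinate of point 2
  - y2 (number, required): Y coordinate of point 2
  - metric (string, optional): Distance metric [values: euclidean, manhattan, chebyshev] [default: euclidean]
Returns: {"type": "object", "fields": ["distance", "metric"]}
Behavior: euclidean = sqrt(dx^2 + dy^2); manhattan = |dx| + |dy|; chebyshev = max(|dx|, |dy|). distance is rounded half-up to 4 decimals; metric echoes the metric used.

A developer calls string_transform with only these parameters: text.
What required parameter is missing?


Required parameters: text, operation
Provided: text
Missing: operation
operation


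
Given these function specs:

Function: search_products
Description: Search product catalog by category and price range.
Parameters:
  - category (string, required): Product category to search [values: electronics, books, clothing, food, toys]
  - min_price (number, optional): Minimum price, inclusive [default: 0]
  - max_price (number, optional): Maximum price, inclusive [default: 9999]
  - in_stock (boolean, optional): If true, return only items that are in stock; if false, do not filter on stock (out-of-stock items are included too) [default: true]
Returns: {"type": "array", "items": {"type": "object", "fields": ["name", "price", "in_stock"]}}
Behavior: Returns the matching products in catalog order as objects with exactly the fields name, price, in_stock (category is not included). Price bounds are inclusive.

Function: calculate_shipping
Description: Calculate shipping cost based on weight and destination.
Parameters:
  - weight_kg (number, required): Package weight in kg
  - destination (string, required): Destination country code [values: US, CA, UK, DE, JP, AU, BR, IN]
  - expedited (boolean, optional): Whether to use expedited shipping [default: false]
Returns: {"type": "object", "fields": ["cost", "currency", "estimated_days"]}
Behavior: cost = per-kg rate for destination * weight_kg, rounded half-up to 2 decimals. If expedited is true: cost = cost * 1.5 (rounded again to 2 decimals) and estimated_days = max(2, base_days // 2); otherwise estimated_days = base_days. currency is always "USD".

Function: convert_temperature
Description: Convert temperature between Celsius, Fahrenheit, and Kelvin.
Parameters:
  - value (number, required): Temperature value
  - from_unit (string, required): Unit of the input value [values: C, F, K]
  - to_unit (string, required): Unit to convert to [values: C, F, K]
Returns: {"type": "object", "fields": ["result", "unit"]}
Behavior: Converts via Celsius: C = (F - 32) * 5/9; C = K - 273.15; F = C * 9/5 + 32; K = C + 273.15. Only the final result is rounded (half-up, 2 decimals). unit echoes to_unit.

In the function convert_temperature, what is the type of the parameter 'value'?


The convert_temperature spec declares:
  - value (number, required): Temperature value
Type:
number


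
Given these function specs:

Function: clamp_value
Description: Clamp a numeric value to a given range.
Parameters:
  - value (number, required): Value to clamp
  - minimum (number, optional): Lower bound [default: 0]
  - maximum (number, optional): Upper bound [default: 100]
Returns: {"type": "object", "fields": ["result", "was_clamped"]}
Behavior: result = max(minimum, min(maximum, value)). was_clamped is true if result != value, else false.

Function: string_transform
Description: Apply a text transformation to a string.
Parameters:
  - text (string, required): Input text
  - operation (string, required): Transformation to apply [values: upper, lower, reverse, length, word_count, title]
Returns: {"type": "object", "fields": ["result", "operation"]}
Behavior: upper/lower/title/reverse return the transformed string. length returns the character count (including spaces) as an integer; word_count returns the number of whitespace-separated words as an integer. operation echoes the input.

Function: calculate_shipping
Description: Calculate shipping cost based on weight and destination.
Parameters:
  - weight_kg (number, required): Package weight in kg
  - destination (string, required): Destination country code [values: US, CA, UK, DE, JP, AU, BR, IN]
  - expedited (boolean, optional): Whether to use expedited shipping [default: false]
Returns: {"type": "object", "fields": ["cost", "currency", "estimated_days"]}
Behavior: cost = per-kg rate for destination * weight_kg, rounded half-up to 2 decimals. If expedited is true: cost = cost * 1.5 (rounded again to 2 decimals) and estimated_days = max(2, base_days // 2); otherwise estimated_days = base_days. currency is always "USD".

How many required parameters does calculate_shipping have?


Parameters of calculate_shipping: weight_kg (required), destination (required), expedited (optional)
Required count:
2


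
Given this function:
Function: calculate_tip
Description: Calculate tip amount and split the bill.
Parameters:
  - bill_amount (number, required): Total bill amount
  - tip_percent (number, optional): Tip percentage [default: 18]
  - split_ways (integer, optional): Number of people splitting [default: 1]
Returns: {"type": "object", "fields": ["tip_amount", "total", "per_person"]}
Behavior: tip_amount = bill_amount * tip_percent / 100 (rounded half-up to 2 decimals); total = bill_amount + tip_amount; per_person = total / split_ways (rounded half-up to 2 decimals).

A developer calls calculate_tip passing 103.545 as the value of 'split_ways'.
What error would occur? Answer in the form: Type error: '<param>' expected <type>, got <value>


Spec: 'split_ways' is declared as integer; 103.545 is a non-integer number.
Type error: 'split_ways' expected integer, got 103.545


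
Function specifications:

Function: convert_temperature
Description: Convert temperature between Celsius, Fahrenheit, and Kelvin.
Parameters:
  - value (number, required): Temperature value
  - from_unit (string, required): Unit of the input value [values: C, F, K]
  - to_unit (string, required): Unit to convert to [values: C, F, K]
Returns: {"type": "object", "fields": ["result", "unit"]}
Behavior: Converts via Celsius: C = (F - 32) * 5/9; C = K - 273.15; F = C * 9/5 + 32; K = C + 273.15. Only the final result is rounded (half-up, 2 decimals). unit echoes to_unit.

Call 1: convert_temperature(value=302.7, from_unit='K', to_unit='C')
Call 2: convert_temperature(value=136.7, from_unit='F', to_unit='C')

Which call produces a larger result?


Call 1:
  To C: 302.7 - 273.15 = 29.55
  Target is C: 29.55
  Round to 2 decimals: 29.55
  -> 29.55 C
Call 2:
  To C: (136.7 - 32) * 5/9 = 58.166667
  Target is C: 58.166667
  Round to 2 decimals: 58.17
  -> 58.17 C
Call 2 (58.17 C)


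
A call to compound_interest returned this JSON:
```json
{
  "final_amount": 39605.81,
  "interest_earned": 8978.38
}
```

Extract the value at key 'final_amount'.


39605.81


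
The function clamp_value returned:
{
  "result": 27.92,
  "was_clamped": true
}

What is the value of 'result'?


27.92


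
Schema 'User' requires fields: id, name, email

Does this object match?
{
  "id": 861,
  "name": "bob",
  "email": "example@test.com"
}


Checking required fields... All present.
Valid - all required fields present


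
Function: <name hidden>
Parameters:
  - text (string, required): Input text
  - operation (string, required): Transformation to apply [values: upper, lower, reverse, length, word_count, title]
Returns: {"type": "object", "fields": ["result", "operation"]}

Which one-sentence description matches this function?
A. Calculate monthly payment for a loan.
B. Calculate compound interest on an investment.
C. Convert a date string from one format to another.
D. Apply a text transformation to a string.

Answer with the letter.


Parameters text, operation and return ["result", "operation"] fit: Apply a text transformation to a string.
D


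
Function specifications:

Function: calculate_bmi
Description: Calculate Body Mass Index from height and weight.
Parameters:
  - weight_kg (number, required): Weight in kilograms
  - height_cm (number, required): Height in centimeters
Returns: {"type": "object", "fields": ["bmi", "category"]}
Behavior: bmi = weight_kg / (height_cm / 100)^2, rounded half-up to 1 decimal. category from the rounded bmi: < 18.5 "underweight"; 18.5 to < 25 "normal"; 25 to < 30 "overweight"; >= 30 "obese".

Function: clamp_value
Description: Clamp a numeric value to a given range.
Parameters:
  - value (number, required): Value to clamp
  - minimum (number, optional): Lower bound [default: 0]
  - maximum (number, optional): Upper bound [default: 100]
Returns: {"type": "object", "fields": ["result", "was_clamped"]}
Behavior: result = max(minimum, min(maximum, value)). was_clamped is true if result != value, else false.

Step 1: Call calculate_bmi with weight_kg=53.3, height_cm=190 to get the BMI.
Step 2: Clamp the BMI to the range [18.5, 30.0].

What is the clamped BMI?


Step 1: calculate_bmi(weight_kg=53.3, height_cm=190)
  height_m = 190 / 100 = 1.9
  bmi = 53.3 / 1.9^2 = 53.3 / 3.61 = 14.764543 -> 14.8
  14.8 < 18.5 -> underweight
  -> bmi = 14.8
Step 2: clamp_value(value=14.8, minimum=18.5, maximum=30.0)
  result = max(18.5, min(30.0, 14.8)) = max(18.5, 14.8) = 18.5
  was_clamped = (18.5 != 14.8) = true
  -> result = 18.5
18.5


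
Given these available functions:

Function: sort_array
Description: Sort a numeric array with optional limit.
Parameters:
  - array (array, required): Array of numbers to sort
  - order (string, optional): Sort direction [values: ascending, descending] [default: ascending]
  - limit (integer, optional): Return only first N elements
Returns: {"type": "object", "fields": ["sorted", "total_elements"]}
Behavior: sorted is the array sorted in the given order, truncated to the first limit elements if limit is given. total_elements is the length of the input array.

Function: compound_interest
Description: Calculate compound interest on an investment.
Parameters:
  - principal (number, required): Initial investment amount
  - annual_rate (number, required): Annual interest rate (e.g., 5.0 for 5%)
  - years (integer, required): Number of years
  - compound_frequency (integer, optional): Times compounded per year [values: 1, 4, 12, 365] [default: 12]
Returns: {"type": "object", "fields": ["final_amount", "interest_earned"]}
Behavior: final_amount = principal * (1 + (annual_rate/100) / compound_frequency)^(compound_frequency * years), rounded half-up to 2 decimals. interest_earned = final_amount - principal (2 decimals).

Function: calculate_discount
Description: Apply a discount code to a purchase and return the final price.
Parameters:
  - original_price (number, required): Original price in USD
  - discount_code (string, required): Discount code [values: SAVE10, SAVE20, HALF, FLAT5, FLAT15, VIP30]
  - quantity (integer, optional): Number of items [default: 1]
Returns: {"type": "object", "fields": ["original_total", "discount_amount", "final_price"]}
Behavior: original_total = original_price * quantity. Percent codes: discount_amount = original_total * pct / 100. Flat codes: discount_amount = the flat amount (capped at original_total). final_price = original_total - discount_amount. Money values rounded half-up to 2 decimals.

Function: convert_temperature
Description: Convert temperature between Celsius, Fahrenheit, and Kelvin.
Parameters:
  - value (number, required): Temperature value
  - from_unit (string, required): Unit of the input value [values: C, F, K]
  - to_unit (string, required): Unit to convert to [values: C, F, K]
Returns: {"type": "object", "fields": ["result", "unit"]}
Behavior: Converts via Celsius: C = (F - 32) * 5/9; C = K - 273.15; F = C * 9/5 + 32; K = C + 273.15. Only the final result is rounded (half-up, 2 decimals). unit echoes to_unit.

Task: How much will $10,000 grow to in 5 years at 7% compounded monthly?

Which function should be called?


The task needs a function whose description is: Calculate compound interest on an investment.
compound_interest
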